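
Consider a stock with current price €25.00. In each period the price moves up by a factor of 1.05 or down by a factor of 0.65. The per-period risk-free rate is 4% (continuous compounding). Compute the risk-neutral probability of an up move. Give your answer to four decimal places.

p = 0.9770

Risk-neutral probability p = (e^0.04 − 0.65)/(1.05 − 0.65) = 0.3908/0.4000 = 0.9770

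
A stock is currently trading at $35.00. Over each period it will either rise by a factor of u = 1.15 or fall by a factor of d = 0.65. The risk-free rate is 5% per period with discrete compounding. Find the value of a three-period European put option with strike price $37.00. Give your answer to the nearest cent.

Risk-neutral probability p = (1 + 0.05 − 0.65)/(1.15 − 0.65) = 0.4000/0.5000 = 0.8000
Terminal stock prices: S_uuu = 53.23, S_uud = 30.09, S_udd = 17.01, S_ddd = 9.612
Terminal payoffs (K − S): max(-16.23, 0) = 0, max(6.913, 0) = 6.913, max(19.99, 0) = 19.99, max(27.39, 0) = 27.39
Node uu (S = 46.29): V_uu = 1/1.05·[0.8000·0.0000 + 0.2000·6.9131] = 1.3168
Node ud (S = 26.16): V_ud = 1/1.05·[0.8000·6.9131 + 0.2000·19.9944] = 9.0756
Node dd (S = 14.79): V_dd = 1/1.05·[0.8000·19.9944 + 0.2000·27.3881] = 20.4506
Node u (S = 40.25): V_u = 1/1.05·[0.8000·1.3168 + 0.2000·9.0756] = 2.7320
Node d (S = 22.75): V_d = 1/1.05·[0.8000·9.0756 + 0.2000·20.4506] = 10.8101
Node 0 (S = 35): V_0 = 1/1.05·[0.8000·2.7320 + 0.2000·10.8101] = 4.1406

$4.14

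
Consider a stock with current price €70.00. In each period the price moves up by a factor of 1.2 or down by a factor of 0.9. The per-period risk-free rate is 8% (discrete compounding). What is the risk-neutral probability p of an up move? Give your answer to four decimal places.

p = 0.6000

Risk-neutral probability p = (1 + 0.08 − 0.9)/(1.2 − 0.9) = 0.1800/0.3000 = 0.6000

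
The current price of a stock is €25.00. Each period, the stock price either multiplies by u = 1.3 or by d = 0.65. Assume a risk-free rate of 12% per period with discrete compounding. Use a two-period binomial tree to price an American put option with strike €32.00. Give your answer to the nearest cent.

€7.00

Risk-neutral probability p = (1 + 0.12 − 0.65)/(1.3 − 0.65) = 0.4700/0.6500 = 0.7231
Terminal stock prices: S_uu = 42.25, S_ud = 21.12, S_dd = 10.56
Terminal payoffs (K − S): max(-10.25, 0) = 0, max(10.88, 0) = 10.88, max(21.44, 0) = 21.44
Node u (S = 32.5): continuation = 1/1.12·[0.7231·0.0000 + 0.2769·10.8750] = 2.6889; exercise value = 0.0000 ≤ continuation, so V_u = 2.6889
Node d (S = 16.25): continuation = 1/1.12·[0.7231·10.8750 + 0.2769·21.4375] = 12.3214; exercise value = 15.7500 > continuation, so V_d = 15.7500 (exercise)
Node 0 (S = 25): continuation = 1/1.12·[0.7231·2.6889 + 0.2769·15.7500] = 5.6302; exercise value = 7.0000 > continuation, so V_0 = 7.0000 (exercise)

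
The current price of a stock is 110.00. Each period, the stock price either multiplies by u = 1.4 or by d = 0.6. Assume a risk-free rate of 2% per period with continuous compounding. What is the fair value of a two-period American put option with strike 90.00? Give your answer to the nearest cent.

11.17

Risk-neutral probability p = (e^0.02 − 0.6)/(1.4 − 0.6) = 0.4202/0.8000 = 0.5253
Terminal stock prices: S_uu = 215.6, S_ud = 92.4, S_dd = 39.6
Terminal payoffs (K − S): max(-125.6, 0) = 0, max(-2.4, 0) = 0, max(50.4, 0) = 50.4
Node u (S = 154): continuation = e^(−0.02)·[0.5253·0.0000 + 0.4747·0.0000] = 0.0000; exercise value = 0.0000 ≤ continuation, so V_u = 0.0000
Node d (S = 66): continuation = e^(−0.02)·[0.5253·0.0000 + 0.4747·50.4000] = 23.4535; exercise value = 24.0000 > continuation, so V_d = 24.0000 (exercise)
Node 0 (S = 110): continuation = e^(−0.02)·[0.5253·0.0000 + 0.4747·24.0000] = 11.1683; exercise value = 0.0000 ≤ continuation, so V_0 = 11.1683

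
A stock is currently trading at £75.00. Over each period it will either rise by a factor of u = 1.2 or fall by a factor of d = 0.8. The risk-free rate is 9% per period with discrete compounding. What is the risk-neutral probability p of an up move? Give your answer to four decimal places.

Risk-neutral probability p = (1 + 0.09 − 0.8)/(1.2 − 0.8) = 0.2900/0.4000 = 0.7250

p = 0.7250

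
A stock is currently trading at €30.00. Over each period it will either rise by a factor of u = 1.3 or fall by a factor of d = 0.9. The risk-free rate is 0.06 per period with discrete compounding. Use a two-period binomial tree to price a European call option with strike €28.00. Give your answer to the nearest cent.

Risk-neutral probability p = (1 + 0.06 − 0.9)/(1.3 − 0.9) = 0.1600/0.4000 = 0.4000
Terminal stock prices: S_uu = 50.7, S_ud = 35.1, S_dd = 24.3
Terminal payoffs (S − K): max(22.7, 0) = 22.7, max(7.1, 0) = 7.1, max(-3.7, 0) = 0
Node u (S = 39): V_u = 1/1.06·[0.4000·22.7000 + 0.6000·7.1000] = 12.5849
Node d (S = 27): V_d = 1/1.06·[0.4000·7.1000 + 0.6000·0.0000] = 2.6792
Node 0 (S = 30): V_0 = 1/1.06·[0.4000·12.5849 + 0.6000·2.6792] = 6.2656

€6.27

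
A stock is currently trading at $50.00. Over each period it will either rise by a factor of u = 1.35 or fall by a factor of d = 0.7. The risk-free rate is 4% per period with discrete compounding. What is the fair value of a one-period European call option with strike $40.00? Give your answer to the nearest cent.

$13.83

Risk-neutral probability p = (1 + 0.04 − 0.7)/(1.35 − 0.7) = 0.3400/0.6500 = 0.5231
Terminal stock prices: S_u = 67.5, S_d = 35
Terminal payoffs (S − K): max(27.5, 0) = 27.5, max(-5, 0) = 0
Node 0 (S = 50): V_0 = 1/1.04·[0.5231·27.5000 + 0.4769·0.0000] = 13.8314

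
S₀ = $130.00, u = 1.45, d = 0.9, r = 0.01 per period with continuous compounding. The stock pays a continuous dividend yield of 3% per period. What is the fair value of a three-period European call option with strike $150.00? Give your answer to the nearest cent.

$6.65

Per-period risk-free factor R = e^0.01 = 1.0101; dividend-adjusted growth = e^(0.01−0.03) = 0.9802.
Risk-neutral probability p = (0.9802 − 0.9)/(1.45 − 0.9) = 0.0802/0.5500 = 0.1458
Terminal stock prices: S_uuu = 396.3, S_uud = 246, S_udd = 152.7, S_ddd = 94.77
Terminal payoffs (S − K): max(246.3, 0) = 246.3, max(95.99, 0) = 95.99, max(2.685, 0) = 2.685, max(-55.23, 0) = 0
Node uu (S = 273.3): V_uu = e^(−0.01)·[0.1458·246.3212 + 0.8542·95.9925] = 116.7396
Node ud (S = 169.7): V_ud = e^(−0.01)·[0.1458·95.9925 + 0.8542·2.6850] = 16.1286
Node dd (S = 105.3): V_dd = e^(−0.01)·[0.1458·2.6850 + 0.8542·0.0000] = 0.3876
Node u (S = 188.5): V_u = e^(−0.01)·[0.1458·116.7396 + 0.8542·16.1286] = 30.4928
Node d (S = 117): V_d = e^(−0.01)·[0.1458·16.1286 + 0.8542·0.3876] = 2.6562
Node 0 (S = 130): V_0 = e^(−0.01)·[0.1458·30.4928 + 0.8542·2.6562] = 6.6484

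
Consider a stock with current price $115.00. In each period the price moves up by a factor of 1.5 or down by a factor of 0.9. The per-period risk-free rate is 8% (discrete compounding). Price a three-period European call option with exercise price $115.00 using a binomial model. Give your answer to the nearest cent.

$32.20

Risk-neutral probability p = (1 + 0.08 − 0.9)/(1.5 − 0.9) = 0.1800/0.6000 = 0.3000
Terminal stock prices: S_uuu = 388.1, S_uud = 232.9, S_udd = 139.7, S_ddd = 83.84
Terminal payoffs (S − K): max(273.1, 0) = 273.1, max(117.9, 0) = 117.9, max(24.73, 0) = 24.73, max(-31.16, 0) = 0
Node uu (S = 258.8): V_uu = 1/1.08·[0.3000·273.1250 + 0.7000·117.8750] = 152.2685
Node ud (S = 155.2): V_ud = 1/1.08·[0.3000·117.8750 + 0.7000·24.7250] = 48.7685
Node dd (S = 93.15): V_dd = 1/1.08·[0.3000·24.7250 + 0.7000·0.0000] = 6.8681
Node u (S = 172.5): V_u = 1/1.08·[0.3000·152.2685 + 0.7000·48.7685] = 73.9060
Node d (S = 103.5): V_d = 1/1.08·[0.3000·48.7685 + 0.7000·6.8681] = 17.9983
Node 0 (S = 115): V_0 = 1/1.08·[0.3000·73.9060 + 0.7000·17.9983] = 32.1950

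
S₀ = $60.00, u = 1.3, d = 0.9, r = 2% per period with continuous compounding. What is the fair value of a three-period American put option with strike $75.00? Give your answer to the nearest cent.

$16.04

Risk-neutral probability p = (e^0.02 − 0.9)/(1.3 − 0.9) = 0.1202/0.4000 = 0.3005
Terminal stock prices: S_uuu = 131.8, S_uud = 91.26, S_udd = 63.18, S_ddd = 43.74
Terminal payoffs (K − S): max(-56.82, 0) = 0, max(-16.26, 0) = 0, max(11.82, 0) = 11.82, max(31.26, 0) = 31.26
Node uu (S = 101.4): continuation = e^(−0.02)·[0.3005·0.0000 + 0.6995·0.0000] = 0.0000; exercise value = 0.0000 ≤ continuation, so V_uu = 0.0000
Node ud (S = 70.2): continuation = e^(−0.02)·[0.3005·0.0000 + 0.6995·11.8200] = 8.1043; exercise value = 4.8000 ≤ continuation, so V_ud = 8.1043
Node dd (S = 48.6): continuation = e^(−0.02)·[0.3005·11.8200 + 0.6995·31.2600] = 24.9149; exercise value = 26.4000 > continuation, so V_dd = 26.4000 (exercise)
Node u (S = 78): continuation = e^(−0.02)·[0.3005·0.0000 + 0.6995·8.1043] = 5.5567; exercise value = 0.0000 ≤ continuation, so V_u = 5.5567
Node d (S = 54): continuation = e^(−0.02)·[0.3005·8.1043 + 0.6995·26.4000] = 20.4882; exercise value = 21.0000 > continuation, so V_d = 21.0000 (exercise)
Node 0 (S = 60): continuation = e^(−0.02)·[0.3005·5.5567 + 0.6995·21.0000] = 16.0353; exercise value = 15.0000 ≤ continuation, so V_0 = 16.0353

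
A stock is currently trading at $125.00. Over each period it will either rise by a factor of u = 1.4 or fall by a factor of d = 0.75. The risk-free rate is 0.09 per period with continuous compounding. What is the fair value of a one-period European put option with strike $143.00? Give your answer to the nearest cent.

$21.18

Risk-neutral probability p = (e^0.09 − 0.75)/(1.4 − 0.75) = 0.3442/0.6500 = 0.5295
Terminal stock prices: S_u = 175, S_d = 93.75
Terminal payoffs (K − S): max(-32, 0) = 0, max(49.25, 0) = 49.25
Node 0 (S = 125): V_0 = e^(−0.09)·[0.5295·0.0000 + 0.4705·49.2500] = 21.1778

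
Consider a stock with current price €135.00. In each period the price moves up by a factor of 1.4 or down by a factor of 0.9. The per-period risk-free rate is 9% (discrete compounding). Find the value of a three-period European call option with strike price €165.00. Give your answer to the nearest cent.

Risk-neutral probability p = (1 + 0.09 − 0.9)/(1.4 − 0.9) = 0.1900/0.5000 = 0.3800
Terminal stock prices: S_uuu = 370.4, S_uud = 238.1, S_udd = 153.1, S_ddd = 98.42
Terminal payoffs (S − K): max(205.4, 0) = 205.4, max(73.14, 0) = 73.14, max(-11.91, 0) = 0, max(-66.58, 0) = 0
Node uu (S = 264.6): V_uu = 1/1.09·[0.3800·205.4400 + 0.6200·73.1400] = 113.2239
Node ud (S = 170.1): V_ud = 1/1.09·[0.3800·73.1400 + 0.6200·0.0000] = 25.4983
Node dd (S = 109.4): V_dd = 1/1.09·[0.3800·0.0000 + 0.6200·0.0000] = 0.0000
Node u (S = 189): V_u = 1/1.09·[0.3800·113.2239 + 0.6200·25.4983] = 53.9762
Node d (S = 121.5): V_d = 1/1.09·[0.3800·25.4983 + 0.6200·0.0000] = 8.8893
Node 0 (S = 135): V_0 = 1/1.09·[0.3800·53.9762 + 0.6200·8.8893] = 23.8737

€23.87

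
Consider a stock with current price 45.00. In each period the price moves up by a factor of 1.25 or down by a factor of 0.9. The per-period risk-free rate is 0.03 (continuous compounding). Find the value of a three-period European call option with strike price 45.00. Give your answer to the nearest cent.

Risk-neutral probability p = (e^0.03 − 0.9)/(1.25 − 0.9) = 0.1305/0.3500 = 0.3727
Terminal stock prices: S_uuu = 87.89, S_uud = 63.28, S_udd = 45.56, S_ddd = 32.81
Terminal payoffs (S − K): max(42.89, 0) = 42.89, max(18.28, 0) = 18.28, max(0.5625, 0) = 0.5625, max(-12.19, 0) = 0
Node uu (S = 70.31): V_uu = e^(−0.03)·[0.3727·42.8906 + 0.6273·18.2812] = 26.6425
Node ud (S = 50.62): V_ud = e^(−0.03)·[0.3727·18.2812 + 0.6273·0.5625] = 6.9550
Node dd (S = 36.45): V_dd = e^(−0.03)·[0.3727·0.5625 + 0.6273·0.0000] = 0.2035
Node u (S = 56.25): V_u = e^(−0.03)·[0.3727·26.6425 + 0.6273·6.9550] = 13.8706
Node d (S = 40.5): V_d = e^(−0.03)·[0.3727·6.9550 + 0.6273·0.2035] = 2.6395
Node 0 (S = 45): V_0 = e^(−0.03)·[0.3727·13.8706 + 0.6273·2.6395] = 6.6239

6.62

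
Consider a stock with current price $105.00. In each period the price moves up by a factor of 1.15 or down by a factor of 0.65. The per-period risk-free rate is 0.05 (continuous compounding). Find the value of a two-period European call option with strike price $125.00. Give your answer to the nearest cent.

Risk-neutral probability p = (e^0.05 − 0.65)/(1.15 − 0.65) = 0.4013/0.5000 = 0.8025
Terminal stock prices: S_uu = 138.9, S_ud = 78.49, S_dd = 44.36
Terminal payoffs (S − K): max(13.86, 0) = 13.86, max(-46.51, 0) = 0, max(-80.64, 0) = 0
Node u (S = 120.7): V_u = e^(−0.05)·[0.8025·13.8625 + 0.1975·0.0000] = 10.5827
Node d (S = 68.25): V_d = e^(−0.05)·[0.8025·0.0000 + 0.1975·0.0000] = 0.0000
Node 0 (S = 105): V_0 = e^(−0.05)·[0.8025·10.5827 + 0.1975·0.0000] = 8.0788

$8.08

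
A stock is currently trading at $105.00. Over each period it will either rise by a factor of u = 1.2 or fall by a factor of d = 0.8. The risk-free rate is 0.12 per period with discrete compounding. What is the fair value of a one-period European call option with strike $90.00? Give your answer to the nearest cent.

Risk-neutral probability p = (1 + 0.12 − 0.8)/(1.2 − 0.8) = 0.3200/0.4000 = 0.8000
Terminal stock prices: S_u = 126, S_d = 84
Terminal payoffs (S − K): max(36, 0) = 36, max(-6, 0) = 0
Node 0 (S = 105): V_0 = 1/1.12·[0.8000·36.0000 + 0.2000·0.0000] = 25.7143

$25.71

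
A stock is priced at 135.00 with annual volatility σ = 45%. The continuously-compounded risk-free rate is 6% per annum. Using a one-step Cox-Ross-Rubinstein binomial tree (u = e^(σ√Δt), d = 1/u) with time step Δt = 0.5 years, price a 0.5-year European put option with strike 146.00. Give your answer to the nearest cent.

24.67

CRR parameters: u = e^(σ√Δt) = e^(0.45·√0.5) = 1.3746, d = 1/u = 0.7275
Per-period rate: rΔt = 0.06·0.5 = 0.03, so R = e^0.03 = 1.0305
Risk-neutral probability p = (e^0.03 − 0.7275)/(1.3746 − 0.7275) = 0.3030/0.6472 = 0.4682
Terminal stock prices: S_u = 185.6, S_d = 98.21
Terminal payoffs (K − S): max(-39.58, 0) = 0, max(47.79, 0) = 47.79
Node 0 (S = 135): V_0 = e^(−0.03)·[0.4682·0.0000 + 0.5318·47.7931] = 24.6665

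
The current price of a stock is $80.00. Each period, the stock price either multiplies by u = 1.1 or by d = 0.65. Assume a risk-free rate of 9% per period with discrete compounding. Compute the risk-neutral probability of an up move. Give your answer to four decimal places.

p = 0.9778

Risk-neutral probability p = (1 + 0.09 − 0.65)/(1.1 − 0.65) = 0.4400/0.4500 = 0.9778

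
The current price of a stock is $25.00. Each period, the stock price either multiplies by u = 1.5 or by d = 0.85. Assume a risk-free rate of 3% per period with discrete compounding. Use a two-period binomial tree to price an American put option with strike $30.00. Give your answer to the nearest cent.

$6.14

Risk-neutral probability p = (1 + 0.03 − 0.85)/(1.5 − 0.85) = 0.1800/0.6500 = 0.2769
Terminal stock prices: S_uu = 56.25, S_ud = 31.88, S_dd = 18.06
Terminal payoffs (K − S): max(-26.25, 0) = 0, max(-1.875, 0) = 0, max(11.94, 0) = 11.94
Node u (S = 37.5): continuation = 1/1.03·[0.2769·0.0000 + 0.7231·0.0000] = 0.0000; exercise value = 0.0000 ≤ continuation, so V_u = 0.0000
Node d (S = 21.25): continuation = 1/1.03·[0.2769·0.0000 + 0.7231·11.9375] = 8.3803; exercise value = 8.7500 > continuation, so V_d = 8.7500 (exercise)
Node 0 (S = 25): continuation = 1/1.03·[0.2769·0.0000 + 0.7231·8.7500] = 6.1426; exercise value = 5.0000 ≤ continuation, so V_0 = 6.1426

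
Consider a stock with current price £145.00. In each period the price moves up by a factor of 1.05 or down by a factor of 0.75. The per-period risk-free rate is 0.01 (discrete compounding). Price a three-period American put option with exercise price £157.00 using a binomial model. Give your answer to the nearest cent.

Risk-neutral probability p = (1 + 0.01 − 0.75)/(1.05 − 0.75) = 0.2600/0.3000 = 0.8667
Terminal stock prices: S_uuu = 167.9, S_uud = 119.9, S_udd = 85.64, S_ddd = 61.17
Terminal payoffs (K − S): max(-10.86, 0) = 0, max(37.1, 0) = 37.1, max(71.36, 0) = 71.36, max(95.83, 0) = 95.83
Node uu (S = 159.9): continuation = 1/1.01·[0.8667·0.0000 + 0.1333·37.1031] = 4.8981; exercise value = 0.0000 ≤ continuation, so V_uu = 4.8981
Node ud (S = 114.2): continuation = 1/1.01·[0.8667·37.1031 + 0.1333·71.3594] = 41.2580; exercise value = 42.8125 > continuation, so V_ud = 42.8125 (exercise)
Node dd (S = 81.56): continuation = 1/1.01·[0.8667·71.3594 + 0.1333·95.8281] = 73.8830; exercise value = 75.4375 > continuation, so V_dd = 75.4375 (exercise)
Node u (S = 152.2): continuation = 1/1.01·[0.8667·4.8981 + 0.1333·42.8125] = 9.8548; exercise value = 4.7500 ≤ continuation, so V_u = 9.8548
Node d (S = 108.8): continuation = 1/1.01·[0.8667·42.8125 + 0.1333·75.4375] = 46.6955; exercise value = 48.2500 > continuation, so V_d = 48.2500 (exercise)
Node 0 (S = 145): continuation = 1/1.01·[0.8667·9.8548 + 0.1333·48.2500] = 14.8259; exercise value = 12.0000 ≤ continuation, so V_0 = 14.8259

£14.83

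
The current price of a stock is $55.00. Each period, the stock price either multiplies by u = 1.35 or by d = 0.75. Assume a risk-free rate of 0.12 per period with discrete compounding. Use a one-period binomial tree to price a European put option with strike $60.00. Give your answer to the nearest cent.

$6.42

Risk-neutral probability p = (1 + 0.12 − 0.75)/(1.35 − 0.75) = 0.3700/0.6000 = 0.6167
Terminal stock prices: S_u = 74.25, S_d = 41.25
Terminal payoffs (K − S): max(-14.25, 0) = 0, max(18.75, 0) = 18.75
Node 0 (S = 55): V_0 = 1/1.12·[0.6167·0.0000 + 0.3833·18.7500] = 6.4174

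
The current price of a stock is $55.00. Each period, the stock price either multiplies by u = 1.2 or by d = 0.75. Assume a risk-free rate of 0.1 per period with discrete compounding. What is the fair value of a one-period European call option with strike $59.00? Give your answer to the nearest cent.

Risk-neutral probability p = (1 + 0.1 − 0.75)/(1.2 − 0.75) = 0.3500/0.4500 = 0.7778
Terminal stock prices: S_u = 66, S_d = 41.25
Terminal payoffs (S − K): max(7, 0) = 7, max(-17.75, 0) = 0
Node 0 (S = 55): V_0 = 1/1.1·[0.7778·7.0000 + 0.2222·0.0000] = 4.9495

$4.95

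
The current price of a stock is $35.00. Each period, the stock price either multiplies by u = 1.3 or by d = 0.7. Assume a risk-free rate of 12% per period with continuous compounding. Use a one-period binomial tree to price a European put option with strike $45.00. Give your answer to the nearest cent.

$5.23

Risk-neutral probability p = (e^0.12 − 0.7)/(1.3 − 0.7) = 0.4275/0.6000 = 0.7125
Terminal stock prices: S_u = 45.5, S_d = 24.5
Terminal payoffs (K − S): max(-0.5, 0) = 0, max(20.5, 0) = 20.5
Node 0 (S = 35): V_0 = e^(−0.12)·[0.7125·0.0000 + 0.2875·20.5000] = 5.2274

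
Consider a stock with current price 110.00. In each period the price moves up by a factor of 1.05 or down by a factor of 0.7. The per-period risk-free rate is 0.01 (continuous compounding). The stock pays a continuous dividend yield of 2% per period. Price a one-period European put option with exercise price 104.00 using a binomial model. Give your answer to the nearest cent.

Per-period risk-free factor R = e^0.01 = 1.0101; dividend-adjusted growth = e^(0.01−0.02) = 0.9900.
Risk-neutral probability p = (0.9900 − 0.7)/(1.05 − 0.7) = 0.2900/0.3500 = 0.8287
Terminal stock prices: S_u = 115.5, S_d = 77
Terminal payoffs (K − S): max(-11.5, 0) = 0, max(27, 0) = 27
Node 0 (S = 110): V_0 = e^(−0.01)·[0.8287·0.0000 + 0.1713·27.0000] = 4.5787

4.58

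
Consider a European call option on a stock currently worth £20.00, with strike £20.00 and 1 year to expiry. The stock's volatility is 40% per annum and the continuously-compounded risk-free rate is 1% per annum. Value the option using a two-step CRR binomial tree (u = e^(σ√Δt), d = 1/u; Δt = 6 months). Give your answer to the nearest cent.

CRR parameters: u = e^(σ√Δt) = e^(0.4·√0.5) = 1.3269, d = 1/u = 0.7536
Per-period rate: rΔt = 0.01·0.5 = 0.005, so R = e^0.005 = 1.0050
Risk-neutral probability p = (e^0.005 − 0.7536)/(1.3269 − 0.7536) = 0.2514/0.5733 = 0.4385
Terminal stock prices: S_uu = 35.21, S_ud = 20, S_dd = 11.36
Terminal payoffs (S − K): max(15.21, 0) = 15.21, max(0, 0) = 0, max(-8.641, 0) = 0
Node u (S = 26.54): V_u = e^(−0.005)·[0.4385·15.2131 + 0.5615·0.0000] = 6.6377
Node d (S = 15.07): V_d = e^(−0.005)·[0.4385·0.0000 + 0.5615·0.0000] = 0.0000
Node 0 (S = 20): V_0 = e^(−0.005)·[0.4385·6.6377 + 0.5615·0.0000] = 2.8961

£2.90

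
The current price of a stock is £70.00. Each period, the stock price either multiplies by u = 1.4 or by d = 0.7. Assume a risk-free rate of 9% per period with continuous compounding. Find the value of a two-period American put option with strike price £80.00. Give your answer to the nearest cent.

Risk-neutral probability p = (e^0.09 − 0.7)/(1.4 − 0.7) = 0.3942/0.7000 = 0.5631
Terminal stock prices: S_uu = 137.2, S_ud = 68.6, S_dd = 34.3
Terminal payoffs (K − S): max(-57.2, 0) = 0, max(11.4, 0) = 11.4, max(45.7, 0) = 45.7
Node u (S = 98): continuation = e^(−0.09)·[0.5631·0.0000 + 0.4369·11.4000] = 4.5519; exercise value = 0.0000 ≤ continuation, so V_u = 4.5519
Node d (S = 49): continuation = e^(−0.09)·[0.5631·11.4000 + 0.4369·45.7000] = 24.1145; exercise value = 31.0000 > continuation, so V_d = 31.0000 (exercise)
Node 0 (S = 70): continuation = e^(−0.09)·[0.5631·4.5519 + 0.4369·31.0000] = 14.7206; exercise value = 10.0000 ≤ continuation, so V_0 = 14.7206

£14.72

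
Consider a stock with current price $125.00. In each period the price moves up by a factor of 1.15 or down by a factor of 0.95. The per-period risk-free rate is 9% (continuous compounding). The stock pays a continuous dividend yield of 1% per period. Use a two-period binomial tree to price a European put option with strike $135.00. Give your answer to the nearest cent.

$2.06

Per-period risk-free factor R = e^0.09 = 1.0942; dividend-adjusted growth = e^(0.09−0.01) = 1.0833.
Risk-neutral probability p = (1.0833 − 0.95)/(1.15 − 0.95) = 0.1333/0.2000 = 0.6664
Terminal stock prices: S_uu = 165.3, S_ud = 136.6, S_dd = 112.8
Terminal payoffs (K − S): max(-30.31, 0) = 0, max(-1.562, 0) = 0, max(22.19, 0) = 22.19
Node u (S = 143.8): V_u = e^(−0.09)·[0.6664·0.0000 + 0.3336·0.0000] = 0.0000
Node d (S = 118.8): V_d = e^(−0.09)·[0.6664·0.0000 + 0.3336·22.1875] = 6.7640
Node 0 (S = 125): V_0 = e^(−0.09)·[0.6664·0.0000 + 0.3336·6.7640] = 2.0620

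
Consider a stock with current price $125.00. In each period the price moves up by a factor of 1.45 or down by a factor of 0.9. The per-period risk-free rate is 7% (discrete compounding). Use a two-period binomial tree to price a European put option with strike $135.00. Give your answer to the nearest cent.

Risk-neutral probability p = (1 + 0.07 − 0.9)/(1.45 − 0.9) = 0.1700/0.5500 = 0.3091
Terminal stock prices: S_uu = 262.8, S_ud = 163.1, S_dd = 101.2
Terminal payoffs (K − S): max(-127.8, 0) = 0, max(-28.12, 0) = 0, max(33.75, 0) = 33.75
Node u (S = 181.2): V_u = 1/1.07·[0.3091·0.0000 + 0.6909·0.0000] = 0.0000
Node d (S = 112.5): V_d = 1/1.07·[0.3091·0.0000 + 0.6909·33.7500] = 21.7927
Node 0 (S = 125): V_0 = 1/1.07·[0.3091·0.0000 + 0.6909·21.7927] = 14.0717

$14.07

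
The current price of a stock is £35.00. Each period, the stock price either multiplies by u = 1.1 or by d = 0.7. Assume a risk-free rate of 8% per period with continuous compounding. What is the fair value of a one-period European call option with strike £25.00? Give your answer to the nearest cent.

£11.94

Risk-neutral probability p = (e^0.08 − 0.7)/(1.1 − 0.7) = 0.3833/0.4000 = 0.9582
Terminal stock prices: S_u = 38.5, S_d = 24.5
Terminal payoffs (S − K): max(13.5, 0) = 13.5, max(-0.5, 0) = 0
Node 0 (S = 35): V_0 = e^(−0.08)·[0.9582·13.5000 + 0.0418·0.0000] = 11.9414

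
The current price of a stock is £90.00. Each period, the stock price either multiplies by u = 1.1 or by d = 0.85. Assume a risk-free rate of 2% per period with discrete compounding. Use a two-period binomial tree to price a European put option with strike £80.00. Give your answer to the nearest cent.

Risk-neutral probability p = (1 + 0.02 − 0.85)/(1.1 − 0.85) = 0.1700/0.2500 = 0.6800
Terminal stock prices: S_uu = 108.9, S_ud = 84.15, S_dd = 65.02
Terminal payoffs (K − S): max(-28.9, 0) = 0, max(-4.15, 0) = 0, max(14.98, 0) = 14.98
Node u (S = 99): V_u = 1/1.02·[0.6800·0.0000 + 0.3200·0.0000] = 0.0000
Node d (S = 76.5): V_d = 1/1.02·[0.6800·0.0000 + 0.3200·14.9750] = 4.6980
Node 0 (S = 90): V_0 = 1/1.02·[0.6800·0.0000 + 0.3200·4.6980] = 1.4739

£1.47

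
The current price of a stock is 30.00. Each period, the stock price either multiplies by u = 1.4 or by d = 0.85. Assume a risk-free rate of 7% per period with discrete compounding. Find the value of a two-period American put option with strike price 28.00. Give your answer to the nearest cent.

1.99

Risk-neutral probability p = (1 + 0.07 − 0.85)/(1.4 − 0.85) = 0.2200/0.5500 = 0.4000
Terminal stock prices: S_uu = 58.8, S_ud = 35.7, S_dd = 21.67
Terminal payoffs (K − S): max(-30.8, 0) = 0, max(-7.7, 0) = 0, max(6.325, 0) = 6.325
Node u (S = 42): continuation = 1/1.07·[0.4000·0.0000 + 0.6000·0.0000] = 0.0000; exercise value = 0.0000 ≤ continuation, so V_u = 0.0000
Node d (S = 25.5): continuation = 1/1.07·[0.4000·0.0000 + 0.6000·6.3250] = 3.5467; exercise value = 2.5000 ≤ continuation, so V_d = 3.5467
Node 0 (S = 30): continuation = 1/1.07·[0.4000·0.0000 + 0.6000·3.5467] = 1.9888; exercise value = 0.0000 ≤ continuation, so V_0 = 1.9888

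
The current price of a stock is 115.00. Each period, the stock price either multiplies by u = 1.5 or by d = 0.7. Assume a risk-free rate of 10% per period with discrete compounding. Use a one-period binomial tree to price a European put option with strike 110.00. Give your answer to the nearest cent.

13.41

Risk-neutral probability p = (1 + 0.1 − 0.7)/(1.5 − 0.7) = 0.4000/0.8000 = 0.5000
Terminal stock prices: S_u = 172.5, S_d = 80.5
Terminal payoffs (K − S): max(-62.5, 0) = 0, max(29.5, 0) = 29.5
Node 0 (S = 115): V_0 = 1/1.1·[0.5000·0.0000 + 0.5000·29.5000] = 13.4091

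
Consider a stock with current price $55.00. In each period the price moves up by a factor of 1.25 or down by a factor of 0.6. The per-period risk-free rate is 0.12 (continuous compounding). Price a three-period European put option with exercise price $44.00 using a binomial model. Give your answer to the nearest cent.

Risk-neutral probability p = (e^0.12 − 0.6)/(1.25 − 0.6) = 0.5275/0.6500 = 0.8115
Terminal stock prices: S_uuu = 107.4, S_uud = 51.56, S_udd = 24.75, S_ddd = 11.88
Terminal payoffs (K − S): max(-63.42, 0) = 0, max(-7.562, 0) = 0, max(19.25, 0) = 19.25, max(32.12, 0) = 32.12
Node uu (S = 85.94): V_uu = e^(−0.12)·[0.8115·0.0000 + 0.1885·0.0000] = 0.0000
Node ud (S = 41.25): V_ud = e^(−0.12)·[0.8115·0.0000 + 0.1885·19.2500] = 3.2177
Node dd (S = 19.8): V_dd = e^(−0.12)·[0.8115·19.2500 + 0.1885·32.1200] = 19.2245
Node u (S = 68.75): V_u = e^(−0.12)·[0.8115·0.0000 + 0.1885·3.2177] = 0.5379
Node d (S = 33): V_d = e^(−0.12)·[0.8115·3.2177 + 0.1885·19.2245] = 5.5295
Node 0 (S = 55): V_0 = e^(−0.12)·[0.8115·0.5379 + 0.1885·5.5295] = 1.3114

$1.31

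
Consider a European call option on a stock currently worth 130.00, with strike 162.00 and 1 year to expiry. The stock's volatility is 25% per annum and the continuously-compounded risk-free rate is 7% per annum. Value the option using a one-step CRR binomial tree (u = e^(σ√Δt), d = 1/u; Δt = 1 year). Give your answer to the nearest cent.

2.67

CRR parameters: u = e^(σ√Δt) = e^(0.25·√1) = 1.2840, d = 1/u = 0.7788
Per-period rate: rΔt = 0.07·1 = 0.07, so R = e^0.07 = 1.0725
Risk-neutral probability p = (e^0.07 − 0.7788)/(1.2840 − 0.7788) = 0.2937/0.5052 = 0.5813
Terminal stock prices: S_u = 166.9, S_d = 101.2
Terminal payoffs (S − K): max(4.923, 0) = 4.923, max(-60.76, 0) = 0
Node 0 (S = 130): V_0 = e^(−0.07)·[0.5813·4.9233 + 0.4187·0.0000] = 2.6686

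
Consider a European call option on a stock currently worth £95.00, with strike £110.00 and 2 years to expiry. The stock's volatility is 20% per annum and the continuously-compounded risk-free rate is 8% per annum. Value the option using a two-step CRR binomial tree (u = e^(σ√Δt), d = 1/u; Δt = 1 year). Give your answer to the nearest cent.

£11.67

CRR parameters: u = e^(σ√Δt) = e^(0.2·√1) = 1.2214, d = 1/u = 0.8187
Per-period rate: rΔt = 0.08·1 = 0.08, so R = e^0.08 = 1.0833
Risk-neutral probability p = (e^0.08 − 0.8187)/(1.2214 − 0.8187) = 0.2646/0.4027 = 0.6570
Terminal stock prices: S_uu = 141.7, S_ud = 95, S_dd = 63.68
Terminal payoffs (S − K): max(31.72, 0) = 31.72, max(-15, 0) = 0, max(-46.32, 0) = 0
Node u (S = 116): V_u = e^(−0.08)·[0.6570·31.7233 + 0.3430·0.0000] = 19.2399
Node d (S = 77.78): V_d = e^(−0.08)·[0.6570·0.0000 + 0.3430·0.0000] = 0.0000
Node 0 (S = 95): V_0 = e^(−0.08)·[0.6570·19.2399 + 0.3430·0.0000] = 11.6688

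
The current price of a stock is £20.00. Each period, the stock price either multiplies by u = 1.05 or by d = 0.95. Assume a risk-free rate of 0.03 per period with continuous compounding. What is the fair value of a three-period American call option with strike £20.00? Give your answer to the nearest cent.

Risk-neutral probability p = (e^0.03 − 0.95)/(1.05 − 0.95) = 0.0805/0.1000 = 0.8045
Terminal stock prices: S_uuu = 23.15, S_uud = 20.95, S_udd = 18.95, S_ddd = 17.15
Terminal payoffs (S − K): max(3.153, 0) = 3.153, max(0.9475, 0) = 0.9475, max(-1.047, 0) = 0, max(-2.853, 0) = 0
Node uu (S = 22.05): continuation = e^(−0.03)·[0.8045·3.1525 + 0.1955·0.9475] = 2.6411; exercise value = 2.0500 ≤ continuation, so V_uu = 2.6411
Node ud (S = 19.95): continuation = e^(−0.03)·[0.8045·0.9475 + 0.1955·0.0000] = 0.7398; exercise value = 0.0000 ≤ continuation, so V_ud = 0.7398
Node dd (S = 18.05): continuation = e^(−0.03)·[0.8045·0.0000 + 0.1955·0.0000] = 0.0000; exercise value = 0.0000 ≤ continuation, so V_dd = 0.0000
Node u (S = 21): continuation = e^(−0.03)·[0.8045·2.6411 + 0.1955·0.7398] = 2.2024; exercise value = 1.0000 ≤ continuation, so V_u = 2.2024
Node d (S = 19): continuation = e^(−0.03)·[0.8045·0.7398 + 0.1955·0.0000] = 0.5776; exercise value = 0.0000 ≤ continuation, so V_d = 0.5776
Node 0 (S = 20): continuation = e^(−0.03)·[0.8045·2.2024 + 0.1955·0.5776] = 1.8291; exercise value = 0.0000 ≤ continuation, so V_0 = 1.8291

£1.83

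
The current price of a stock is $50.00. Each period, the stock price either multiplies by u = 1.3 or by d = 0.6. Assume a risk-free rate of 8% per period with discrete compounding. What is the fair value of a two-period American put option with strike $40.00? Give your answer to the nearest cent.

Risk-neutral probability p = (1 + 0.08 − 0.6)/(1.3 − 0.6) = 0.4800/0.7000 = 0.6857
Terminal stock prices: S_uu = 84.5, S_ud = 39, S_dd = 18
Terminal payoffs (K − S): max(-44.5, 0) = 0, max(1, 0) = 1, max(22, 0) = 22
Node u (S = 65): continuation = 1/1.08·[0.6857·0.0000 + 0.3143·1.0000] = 0.2910; exercise value = 0.0000 ≤ continuation, so V_u = 0.2910
Node d (S = 30): continuation = 1/1.08·[0.6857·1.0000 + 0.3143·22.0000] = 7.0370; exercise value = 10.0000 > continuation, so V_d = 10.0000 (exercise)
Node 0 (S = 50): continuation = 1/1.08·[0.6857·0.2910 + 0.3143·10.0000] = 3.0948; exercise value = 0.0000 ≤ continuation, so V_0 = 3.0948

$3.09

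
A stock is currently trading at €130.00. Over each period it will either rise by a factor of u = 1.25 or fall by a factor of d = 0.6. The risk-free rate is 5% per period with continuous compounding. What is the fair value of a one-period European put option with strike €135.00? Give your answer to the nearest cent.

Risk-neutral probability p = (e^0.05 − 0.6)/(1.25 − 0.6) = 0.4513/0.6500 = 0.6943
Terminal stock prices: S_u = 162.5, S_d = 78
Terminal payoffs (K − S): max(-27.5, 0) = 0, max(57, 0) = 57
Node 0 (S = 130): V_0 = e^(−0.05)·[0.6943·0.0000 + 0.3057·57.0000] = 16.5771

€16.58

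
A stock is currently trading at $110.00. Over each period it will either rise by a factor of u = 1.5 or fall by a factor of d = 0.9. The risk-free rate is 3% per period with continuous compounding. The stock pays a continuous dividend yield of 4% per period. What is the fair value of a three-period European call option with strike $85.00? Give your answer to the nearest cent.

$22.58

Per-period risk-free factor R = e^0.03 = 1.0305; dividend-adjusted growth = e^(0.03−0.04) = 0.9900.
Risk-neutral probability p = (0.9900 − 0.9)/(1.5 − 0.9) = 0.0900/0.6000 = 0.1501
Terminal stock prices: S_uuu = 371.2, S_uud = 222.8, S_udd = 133.7, S_ddd = 80.19
Terminal payoffs (S − K): max(286.2, 0) = 286.2, max(137.8, 0) = 137.8, max(48.65, 0) = 48.65, max(-4.81, 0) = 0
Node uu (S = 247.5): V_uu = e^(−0.03)·[0.1501·286.2500 + 0.8499·137.7500] = 155.3075
Node ud (S = 148.5): V_ud = e^(−0.03)·[0.1501·137.7500 + 0.8499·48.6500] = 60.1894
Node dd (S = 89.1): V_dd = e^(−0.03)·[0.1501·48.6500 + 0.8499·0.0000] = 7.0857
Node u (S = 165): V_u = e^(−0.03)·[0.1501·155.3075 + 0.8499·60.1894] = 72.2642
Node d (S = 99): V_d = e^(−0.03)·[0.1501·60.1894 + 0.8499·7.0857] = 14.6107
Node 0 (S = 110): V_0 = e^(−0.03)·[0.1501·72.2642 + 0.8499·14.6107] = 22.5760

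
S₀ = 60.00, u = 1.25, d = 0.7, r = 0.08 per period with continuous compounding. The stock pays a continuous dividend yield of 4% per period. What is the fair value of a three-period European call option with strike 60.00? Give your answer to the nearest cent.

12.64

Per-period risk-free factor R = e^0.08 = 1.0833; dividend-adjusted growth = e^(0.08−0.04) = 1.0408.
Risk-neutral probability p = (1.0408 − 0.7)/(1.25 − 0.7) = 0.3408/0.5500 = 0.6197
Terminal stock prices: S_uuu = 117.2, S_uud = 65.62, S_udd = 36.75, S_ddd = 20.58
Terminal payoffs (S − K): max(57.19, 0) = 57.19, max(5.625, 0) = 5.625, max(-23.25, 0) = 0, max(-39.42, 0) = 0
Node uu (S = 93.75): V_uu = e^(−0.08)·[0.6197·57.1875 + 0.3803·5.6250] = 34.6870
Node ud (S = 52.5): V_ud = e^(−0.08)·[0.6197·5.6250 + 0.3803·0.0000] = 3.2176
Node dd (S = 29.4): V_dd = e^(−0.08)·[0.6197·0.0000 + 0.3803·0.0000] = 0.0000
Node u (S = 75): V_u = e^(−0.08)·[0.6197·34.6870 + 0.3803·3.2176] = 20.9712
Node d (S = 42): V_d = e^(−0.08)·[0.6197·3.2176 + 0.3803·0.0000] = 1.8405
Node 0 (S = 60): V_0 = e^(−0.08)·[0.6197·20.9712 + 0.3803·1.8405] = 12.6420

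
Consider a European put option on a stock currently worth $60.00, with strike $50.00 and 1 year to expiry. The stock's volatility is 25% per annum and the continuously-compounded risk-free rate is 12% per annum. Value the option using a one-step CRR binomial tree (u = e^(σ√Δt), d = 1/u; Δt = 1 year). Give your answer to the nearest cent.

CRR parameters: u = e^(σ√Δt) = e^(0.25·√1) = 1.2840, d = 1/u = 0.7788
Per-period rate: rΔt = 0.12·1 = 0.12, so R = e^0.12 = 1.1275
Risk-neutral probability p = (e^0.12 − 0.7788)/(1.2840 − 0.7788) = 0.3487/0.5052 = 0.6902
Terminal stock prices: S_u = 77.04, S_d = 46.73
Terminal payoffs (K − S): max(-27.04, 0) = 0, max(3.272, 0) = 3.272
Node 0 (S = 60): V_0 = e^(−0.12)·[0.6902·0.0000 + 0.3098·3.2720] = 0.8991

$0.90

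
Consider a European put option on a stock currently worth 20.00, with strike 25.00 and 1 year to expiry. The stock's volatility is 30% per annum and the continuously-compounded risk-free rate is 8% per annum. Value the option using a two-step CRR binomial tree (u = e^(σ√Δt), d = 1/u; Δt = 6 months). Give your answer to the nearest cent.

4.59

CRR parameters: u = e^(σ√Δt) = e^(0.3·√0.5) = 1.2363, d = 1/u = 0.8089
Per-period rate: rΔt = 0.08·0.5 = 0.04, so R = e^0.04 = 1.0408
Risk-neutral probability p = (e^0.04 − 0.8089)/(1.2363 − 0.8089) = 0.2320/0.4275 = 0.5426
Terminal stock prices: S_uu = 30.57, S_ud = 20, S_dd = 13.09
Terminal payoffs (K − S): max(-5.569, 0) = 0, max(5, 0) = 5, max(11.91, 0) = 11.91
Node u (S = 24.73): V_u = e^(−0.04)·[0.5426·0.0000 + 0.4574·5.0000] = 2.1971
Node d (S = 16.18): V_d = e^(−0.04)·[0.5426·5.0000 + 0.4574·11.9150] = 7.8426
Node 0 (S = 20): V_0 = e^(−0.04)·[0.5426·2.1971 + 0.4574·7.8426] = 4.5917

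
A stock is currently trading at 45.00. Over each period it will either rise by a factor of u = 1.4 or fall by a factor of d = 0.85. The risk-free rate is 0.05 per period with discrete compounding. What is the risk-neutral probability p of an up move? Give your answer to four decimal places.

p = 0.3636

Risk-neutral probability p = (1 + 0.05 − 0.85)/(1.4 − 0.85) = 0.2000/0.5500 = 0.3636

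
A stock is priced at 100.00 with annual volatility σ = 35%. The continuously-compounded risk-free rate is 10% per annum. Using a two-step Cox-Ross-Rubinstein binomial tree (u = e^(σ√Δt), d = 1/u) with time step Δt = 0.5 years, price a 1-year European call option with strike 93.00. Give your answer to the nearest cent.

21.96

CRR parameters: u = e^(σ√Δt) = e^(0.35·√0.5) = 1.2808, d = 1/u = 0.7808
Per-period rate: rΔt = 0.1·0.5 = 0.05, so R = e^0.05 = 1.0513
Risk-neutral probability p = (e^0.05 − 0.7808)/(1.2808 − 0.7808) = 0.2705/0.5000 = 0.5410
Terminal stock prices: S_uu = 164, S_ud = 100, S_dd = 60.96
Terminal payoffs (S − K): max(71.05, 0) = 71.05, max(7, 0) = 7, max(-32.04, 0) = 0
Node u (S = 128.1): V_u = e^(−0.05)·[0.5410·71.0457 + 0.4590·7.0000] = 39.6160
Node d (S = 78.08): V_d = e^(−0.05)·[0.5410·7.0000 + 0.4590·0.0000] = 3.6021
Node 0 (S = 100): V_0 = e^(−0.05)·[0.5410·39.6160 + 0.4590·3.6021] = 21.9589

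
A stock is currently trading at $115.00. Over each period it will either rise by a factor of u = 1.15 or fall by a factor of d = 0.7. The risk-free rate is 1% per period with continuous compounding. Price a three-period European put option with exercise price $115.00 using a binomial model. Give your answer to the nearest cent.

$15.61

Risk-neutral probability p = (e^0.01 − 0.7)/(1.15 − 0.7) = 0.3101/0.4500 = 0.6890
Terminal stock prices: S_uuu = 174.9, S_uud = 106.5, S_udd = 64.8, S_ddd = 39.44
Terminal payoffs (K − S): max(-59.9, 0) = 0, max(8.539, 0) = 8.539, max(50.2, 0) = 50.2, max(75.56, 0) = 75.56
Node uu (S = 152.1): V_uu = e^(−0.01)·[0.6890·0.0000 + 0.3110·8.5388] = 2.6291
Node ud (S = 92.57): V_ud = e^(−0.01)·[0.6890·8.5388 + 0.3110·50.1975] = 21.2807
Node dd (S = 56.35): V_dd = e^(−0.01)·[0.6890·50.1975 + 0.3110·75.5550] = 57.5057
Node u (S = 132.2): V_u = e^(−0.01)·[0.6890·2.6291 + 0.3110·21.2807] = 8.3459
Node d (S = 80.5): V_d = e^(−0.01)·[0.6890·21.2807 + 0.3110·57.5057] = 32.2228
Node 0 (S = 115): V_0 = e^(−0.01)·[0.6890·8.3459 + 0.3110·32.2228] = 15.6147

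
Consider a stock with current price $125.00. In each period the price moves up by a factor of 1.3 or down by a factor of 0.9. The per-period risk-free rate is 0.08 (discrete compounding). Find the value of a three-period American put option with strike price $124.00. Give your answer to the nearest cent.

$5.90

Risk-neutral probability p = (1 + 0.08 − 0.9)/(1.3 − 0.9) = 0.1800/0.4000 = 0.4500
Terminal stock prices: S_uuu = 274.6, S_uud = 190.1, S_udd = 131.6, S_ddd = 91.13
Terminal payoffs (K − S): max(-150.6, 0) = 0, max(-66.13, 0) = 0, max(-7.625, 0) = 0, max(32.87, 0) = 32.87
Node uu (S = 211.3): continuation = 1/1.08·[0.4500·0.0000 + 0.5500·0.0000] = 0.0000; exercise value = 0.0000 ≤ continuation, so V_uu = 0.0000
Node ud (S = 146.2): continuation = 1/1.08·[0.4500·0.0000 + 0.5500·0.0000] = 0.0000; exercise value = 0.0000 ≤ continuation, so V_ud = 0.0000
Node dd (S = 101.2): continuation = 1/1.08·[0.4500·0.0000 + 0.5500·32.8750] = 16.7419; exercise value = 22.7500 > continuation, so V_dd = 22.7500 (exercise)
Node u (S = 162.5): continuation = 1/1.08·[0.4500·0.0000 + 0.5500·0.0000] = 0.0000; exercise value = 0.0000 ≤ continuation, so V_u = 0.0000
Node d (S = 112.5): continuation = 1/1.08·[0.4500·0.0000 + 0.5500·22.7500] = 11.5856; exercise value = 11.5000 ≤ continuation, so V_d = 11.5856
Node 0 (S = 125): continuation = 1/1.08·[0.4500·0.0000 + 0.5500·11.5856] = 5.9001; exercise value = 0.0000 ≤ continuation, so V_0 = 5.9001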